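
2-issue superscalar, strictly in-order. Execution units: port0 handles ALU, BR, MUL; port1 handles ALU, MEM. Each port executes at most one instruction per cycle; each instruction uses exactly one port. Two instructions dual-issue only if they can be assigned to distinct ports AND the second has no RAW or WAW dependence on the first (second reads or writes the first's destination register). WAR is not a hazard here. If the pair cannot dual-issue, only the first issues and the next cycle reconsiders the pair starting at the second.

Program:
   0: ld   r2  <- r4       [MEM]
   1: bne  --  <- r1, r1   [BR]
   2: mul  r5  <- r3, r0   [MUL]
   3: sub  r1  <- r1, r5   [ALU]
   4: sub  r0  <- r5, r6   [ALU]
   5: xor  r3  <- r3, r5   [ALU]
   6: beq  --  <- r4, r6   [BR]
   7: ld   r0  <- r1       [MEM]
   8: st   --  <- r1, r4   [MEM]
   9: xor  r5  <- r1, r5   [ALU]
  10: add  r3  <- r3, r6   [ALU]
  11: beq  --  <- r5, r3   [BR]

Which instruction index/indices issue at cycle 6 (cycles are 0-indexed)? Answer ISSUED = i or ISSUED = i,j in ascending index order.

0. ld bne @i0&i1  | dual
1. mul @i2  | RAW r5
2. sub sub @i3&i4  | dual
3. xor beq @i5&i6  | dual
4. ld @i7  | no-port MEM/MEM
5. st xor @i8&i9  | dual
6. add @i10  | RAW r3
7. beq @i11  | tail

ISSUED = 10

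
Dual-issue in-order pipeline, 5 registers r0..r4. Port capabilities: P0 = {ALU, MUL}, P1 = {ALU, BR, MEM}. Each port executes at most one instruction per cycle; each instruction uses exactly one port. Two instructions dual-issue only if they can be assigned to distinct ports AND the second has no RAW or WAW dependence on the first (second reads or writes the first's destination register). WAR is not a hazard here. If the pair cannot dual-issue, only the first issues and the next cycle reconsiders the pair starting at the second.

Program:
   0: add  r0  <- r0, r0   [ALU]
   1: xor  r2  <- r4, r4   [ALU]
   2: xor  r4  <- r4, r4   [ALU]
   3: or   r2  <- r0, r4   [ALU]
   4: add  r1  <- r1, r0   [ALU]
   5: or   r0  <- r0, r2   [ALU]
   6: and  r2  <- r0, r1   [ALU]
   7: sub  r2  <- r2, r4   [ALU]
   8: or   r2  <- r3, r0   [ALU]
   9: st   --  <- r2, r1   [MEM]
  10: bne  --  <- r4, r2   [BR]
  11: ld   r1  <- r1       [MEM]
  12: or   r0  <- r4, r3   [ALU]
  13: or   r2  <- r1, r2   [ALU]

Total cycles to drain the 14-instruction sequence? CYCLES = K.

t=0 i0,i1:add/xor ; dual
t=1 i2:xor ; RAW r4
t=2 i3,i4:or/add ; dual
t=3 i5:or ; RAW r0
t=4 i6:and ; RAW+WAW r2
t=5 i7:sub ; WAW r2
t=6 i8:or ; RAW r2
t=7 i9:st ; no-port MEM/BR
t=8 i10:bne ; no-port BR/MEM
t=9 i11,i12:ld/or ; dual
t=10 i13:or ; tail

CYCLES = 11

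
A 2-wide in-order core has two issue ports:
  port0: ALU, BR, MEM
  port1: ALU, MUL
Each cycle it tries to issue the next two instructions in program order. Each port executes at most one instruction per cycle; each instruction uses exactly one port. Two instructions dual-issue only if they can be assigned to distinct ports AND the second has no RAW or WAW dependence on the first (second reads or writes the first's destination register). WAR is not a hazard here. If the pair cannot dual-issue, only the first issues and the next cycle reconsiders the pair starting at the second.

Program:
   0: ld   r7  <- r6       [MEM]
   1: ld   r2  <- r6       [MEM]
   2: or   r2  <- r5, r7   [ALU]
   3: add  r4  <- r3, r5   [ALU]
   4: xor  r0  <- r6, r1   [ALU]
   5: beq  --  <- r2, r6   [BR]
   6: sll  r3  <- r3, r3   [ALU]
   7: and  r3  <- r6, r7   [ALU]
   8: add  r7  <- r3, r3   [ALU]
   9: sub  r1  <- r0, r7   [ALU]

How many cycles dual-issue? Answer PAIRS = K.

PAIRS = 2

0. ld.MEM @i0  | no-port MEM/MEM
1. ld.MEM @i1  | WAW r2
2. or.ALU add.ALU @i2&i3  | dual
3. xor.ALU beq.BR @i4&i5  | dual
4. sll.ALU @i6  | WAW r3
5. and.ALU @i7  | RAW r3
6. add.ALU @i8  | RAW r7
7. sub.ALU @i9  | tail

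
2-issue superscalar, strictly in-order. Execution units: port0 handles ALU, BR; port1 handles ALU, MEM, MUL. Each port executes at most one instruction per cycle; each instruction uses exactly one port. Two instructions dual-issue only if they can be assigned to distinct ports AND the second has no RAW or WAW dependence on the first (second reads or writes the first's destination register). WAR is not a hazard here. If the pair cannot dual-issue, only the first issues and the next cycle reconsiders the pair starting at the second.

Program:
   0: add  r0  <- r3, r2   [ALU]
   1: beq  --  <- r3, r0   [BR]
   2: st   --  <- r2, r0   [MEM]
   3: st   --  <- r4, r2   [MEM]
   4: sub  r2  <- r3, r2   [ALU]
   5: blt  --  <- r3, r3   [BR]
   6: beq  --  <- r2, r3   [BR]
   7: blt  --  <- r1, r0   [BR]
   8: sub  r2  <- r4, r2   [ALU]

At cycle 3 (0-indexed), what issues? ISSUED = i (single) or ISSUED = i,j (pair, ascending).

#0 head=0: add.ALU i0 RAW r0
#1 head=1: beq.BR/st.MEM i1,i2 pair
#2 head=3: st.MEM/sub.ALU i3,i4 pair
#3 head=5: blt.BR i5 no-port BR/BR
#4 head=6: beq.BR i6 no-port BR/BR
#5 head=7: blt.BR/sub.ALU i7,i8 pair

ISSUED = 5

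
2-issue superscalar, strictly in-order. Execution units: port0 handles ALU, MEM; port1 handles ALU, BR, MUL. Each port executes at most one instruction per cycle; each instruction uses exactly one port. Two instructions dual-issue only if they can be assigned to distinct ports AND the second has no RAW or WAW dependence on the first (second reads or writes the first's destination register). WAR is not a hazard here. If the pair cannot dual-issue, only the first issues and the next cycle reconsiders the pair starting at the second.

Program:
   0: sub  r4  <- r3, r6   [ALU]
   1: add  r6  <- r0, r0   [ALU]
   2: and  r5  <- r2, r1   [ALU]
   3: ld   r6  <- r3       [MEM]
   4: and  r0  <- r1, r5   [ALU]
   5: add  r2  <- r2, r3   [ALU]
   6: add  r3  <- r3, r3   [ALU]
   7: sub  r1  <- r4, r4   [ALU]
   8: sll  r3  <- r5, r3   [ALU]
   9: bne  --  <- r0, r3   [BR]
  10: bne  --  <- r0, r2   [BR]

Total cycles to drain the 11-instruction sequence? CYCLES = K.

#0 head=0: sub.ALU+add.ALU i0/i1 dual
#1 head=2: and.ALU+ld.MEM i2/i3 dual
#2 head=4: and.ALU+add.ALU i4/i5 dual
#3 head=6: add.ALU+sub.ALU i6/i7 dual
#4 head=8: sll.ALU i8 RAW r3
#5 head=9: bne.BR i9 no-port BR/BR
#6 head=10: bne.BR i10 tail

CYCLES = 7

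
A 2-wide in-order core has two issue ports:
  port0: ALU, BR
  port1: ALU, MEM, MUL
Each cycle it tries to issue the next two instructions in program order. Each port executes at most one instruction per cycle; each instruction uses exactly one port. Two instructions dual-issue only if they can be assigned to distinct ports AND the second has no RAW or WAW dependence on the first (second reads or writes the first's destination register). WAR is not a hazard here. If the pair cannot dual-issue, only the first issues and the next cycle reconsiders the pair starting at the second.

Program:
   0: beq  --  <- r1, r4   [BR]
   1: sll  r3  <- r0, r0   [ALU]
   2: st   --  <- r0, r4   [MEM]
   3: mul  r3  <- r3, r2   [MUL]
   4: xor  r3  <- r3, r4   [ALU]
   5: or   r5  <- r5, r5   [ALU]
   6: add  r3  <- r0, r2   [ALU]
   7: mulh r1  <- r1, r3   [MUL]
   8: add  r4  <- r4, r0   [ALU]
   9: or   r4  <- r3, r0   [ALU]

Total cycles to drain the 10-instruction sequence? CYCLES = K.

CYCLES = 7

c0: i0,i1 beq.BR+sll.ALU  2-wide
c1: i2 st.MEM  no-port MEM/MUL
c2: i3 mul.MUL  RAW+WAW r3
c3: i4,i5 xor.ALU+or.ALU  2-wide
c4: i6 add.ALU  RAW r3
c5: i7,i8 mulh.MUL+add.ALU  2-wide
c6: i9 or.ALU  tail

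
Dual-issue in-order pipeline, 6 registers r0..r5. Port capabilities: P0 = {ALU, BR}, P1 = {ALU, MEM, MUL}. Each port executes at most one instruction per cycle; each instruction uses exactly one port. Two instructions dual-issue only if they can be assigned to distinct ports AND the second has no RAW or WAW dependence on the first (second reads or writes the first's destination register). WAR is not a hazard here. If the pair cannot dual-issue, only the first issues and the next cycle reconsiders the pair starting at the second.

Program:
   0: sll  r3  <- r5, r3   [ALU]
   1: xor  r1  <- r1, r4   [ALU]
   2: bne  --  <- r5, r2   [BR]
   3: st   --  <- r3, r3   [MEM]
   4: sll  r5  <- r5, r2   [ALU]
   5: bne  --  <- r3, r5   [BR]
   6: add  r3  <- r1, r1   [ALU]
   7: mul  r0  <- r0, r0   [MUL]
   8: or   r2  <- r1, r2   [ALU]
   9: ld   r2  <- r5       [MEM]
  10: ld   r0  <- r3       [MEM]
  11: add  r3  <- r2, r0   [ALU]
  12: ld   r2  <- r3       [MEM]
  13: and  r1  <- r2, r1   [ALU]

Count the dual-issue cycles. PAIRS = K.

0. sll xor @i0&i1  | 2-wide
1. bne st @i2&i3  | 2-wide
2. sll @i4  | RAW r5
3. bne add @i5&i6  | 2-wide
4. mul or @i7&i8  | 2-wide
5. ld @i9  | no-port MEM/MEM
6. ld @i10  | RAW r0
7. add @i11  | RAW r3
8. ld @i12  | RAW r2
9. and @i13  | tail

PAIRS = 4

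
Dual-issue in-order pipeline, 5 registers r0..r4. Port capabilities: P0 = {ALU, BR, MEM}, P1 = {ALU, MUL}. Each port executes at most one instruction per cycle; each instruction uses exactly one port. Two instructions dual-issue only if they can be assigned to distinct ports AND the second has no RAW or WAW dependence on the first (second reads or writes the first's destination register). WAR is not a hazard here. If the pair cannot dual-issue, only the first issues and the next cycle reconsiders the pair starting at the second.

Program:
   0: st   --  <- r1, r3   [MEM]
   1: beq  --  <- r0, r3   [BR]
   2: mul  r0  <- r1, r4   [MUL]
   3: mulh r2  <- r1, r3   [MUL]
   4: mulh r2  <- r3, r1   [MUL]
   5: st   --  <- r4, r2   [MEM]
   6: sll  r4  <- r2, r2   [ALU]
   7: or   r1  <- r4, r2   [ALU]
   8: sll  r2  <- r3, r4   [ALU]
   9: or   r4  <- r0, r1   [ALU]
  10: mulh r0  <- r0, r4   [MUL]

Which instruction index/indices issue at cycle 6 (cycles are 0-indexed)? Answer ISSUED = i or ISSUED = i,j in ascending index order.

#0 head=0: st.MEM i0 no-port MEM/BR
#1 head=1: beq.BR+mul.MUL i1+i2 dual
#2 head=3: mulh.MUL i3 no-port MUL/MUL
#3 head=4: mulh.MUL i4 RAW r2
#4 head=5: st.MEM+sll.ALU i5+i6 dual
#5 head=7: or.ALU+sll.ALU i7+i8 dual
#6 head=9: or.ALU i9 RAW r4
#7 head=10: mulh.MUL i10 tail

ISSUED = 9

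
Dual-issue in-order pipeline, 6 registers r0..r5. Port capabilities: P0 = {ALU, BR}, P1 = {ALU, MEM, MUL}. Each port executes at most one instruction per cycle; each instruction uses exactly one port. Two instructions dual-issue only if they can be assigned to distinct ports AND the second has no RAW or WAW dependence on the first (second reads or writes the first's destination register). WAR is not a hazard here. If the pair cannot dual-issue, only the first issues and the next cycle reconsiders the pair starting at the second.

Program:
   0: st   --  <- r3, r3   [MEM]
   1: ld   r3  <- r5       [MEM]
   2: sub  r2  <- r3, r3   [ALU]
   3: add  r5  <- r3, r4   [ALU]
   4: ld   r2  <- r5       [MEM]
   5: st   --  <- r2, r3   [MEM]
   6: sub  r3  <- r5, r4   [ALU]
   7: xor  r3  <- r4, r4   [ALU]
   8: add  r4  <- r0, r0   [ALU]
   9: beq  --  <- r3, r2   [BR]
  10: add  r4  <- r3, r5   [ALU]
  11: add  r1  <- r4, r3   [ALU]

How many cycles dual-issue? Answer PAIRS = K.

  cy0 -> i0 (st) no-port MEM/MEM
  cy1 -> i1 (ld) RAW r3
  cy2 -> i2/i3 (sub/add) pair
  cy3 -> i4 (ld) no-port MEM/MEM
  cy4 -> i5/i6 (st/sub) pair
  cy5 -> i7/i8 (xor/add) pair
  cy6 -> i9/i10 (beq/add) pair
  cy7 -> i11 (add) tail

PAIRS = 4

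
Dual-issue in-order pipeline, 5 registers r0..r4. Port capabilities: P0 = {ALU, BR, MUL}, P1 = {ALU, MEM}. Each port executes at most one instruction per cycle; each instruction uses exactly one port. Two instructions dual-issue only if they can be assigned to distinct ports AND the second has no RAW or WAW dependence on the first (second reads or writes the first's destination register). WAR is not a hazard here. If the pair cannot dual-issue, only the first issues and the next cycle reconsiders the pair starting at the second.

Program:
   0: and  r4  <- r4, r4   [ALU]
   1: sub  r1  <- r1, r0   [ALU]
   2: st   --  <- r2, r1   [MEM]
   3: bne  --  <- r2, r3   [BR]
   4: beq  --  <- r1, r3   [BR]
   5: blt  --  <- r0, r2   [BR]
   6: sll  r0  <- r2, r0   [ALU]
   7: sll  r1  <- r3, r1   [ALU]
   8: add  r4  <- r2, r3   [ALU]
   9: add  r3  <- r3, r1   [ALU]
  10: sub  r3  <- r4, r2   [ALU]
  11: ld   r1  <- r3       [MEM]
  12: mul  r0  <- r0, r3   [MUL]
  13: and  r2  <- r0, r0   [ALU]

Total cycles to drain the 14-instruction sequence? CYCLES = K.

  cy0 -> i0&i1 (and/sub) dual
  cy1 -> i2&i3 (st/bne) dual
  cy2 -> i4 (beq) no-port BR/BR
  cy3 -> i5&i6 (blt/sll) dual
  cy4 -> i7&i8 (sll/add) dual
  cy5 -> i9 (add) WAW r3
  cy6 -> i10 (sub) RAW r3
  cy7 -> i11&i12 (ld/mul) dual
  cy8 -> i13 (and) tail

CYCLES = 9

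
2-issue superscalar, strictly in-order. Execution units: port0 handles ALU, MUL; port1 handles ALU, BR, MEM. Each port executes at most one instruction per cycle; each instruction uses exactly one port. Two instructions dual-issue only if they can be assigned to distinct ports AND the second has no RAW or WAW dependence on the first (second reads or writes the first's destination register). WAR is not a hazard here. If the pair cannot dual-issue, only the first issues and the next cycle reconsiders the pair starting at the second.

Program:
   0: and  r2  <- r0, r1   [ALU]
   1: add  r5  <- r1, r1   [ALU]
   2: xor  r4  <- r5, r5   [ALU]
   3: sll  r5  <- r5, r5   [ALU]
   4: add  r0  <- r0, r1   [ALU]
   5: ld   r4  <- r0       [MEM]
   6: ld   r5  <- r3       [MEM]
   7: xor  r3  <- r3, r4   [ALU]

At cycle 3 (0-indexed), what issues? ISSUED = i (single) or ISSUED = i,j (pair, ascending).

t=0 i0&i1:and;add ; 2-wide
t=1 i2&i3:xor;sll ; 2-wide
t=2 i4:add ; RAW r0
t=3 i5:ld ; no-port MEM/MEM
t=4 i6&i7:ld;xor ; 2-wide

ISSUED = 5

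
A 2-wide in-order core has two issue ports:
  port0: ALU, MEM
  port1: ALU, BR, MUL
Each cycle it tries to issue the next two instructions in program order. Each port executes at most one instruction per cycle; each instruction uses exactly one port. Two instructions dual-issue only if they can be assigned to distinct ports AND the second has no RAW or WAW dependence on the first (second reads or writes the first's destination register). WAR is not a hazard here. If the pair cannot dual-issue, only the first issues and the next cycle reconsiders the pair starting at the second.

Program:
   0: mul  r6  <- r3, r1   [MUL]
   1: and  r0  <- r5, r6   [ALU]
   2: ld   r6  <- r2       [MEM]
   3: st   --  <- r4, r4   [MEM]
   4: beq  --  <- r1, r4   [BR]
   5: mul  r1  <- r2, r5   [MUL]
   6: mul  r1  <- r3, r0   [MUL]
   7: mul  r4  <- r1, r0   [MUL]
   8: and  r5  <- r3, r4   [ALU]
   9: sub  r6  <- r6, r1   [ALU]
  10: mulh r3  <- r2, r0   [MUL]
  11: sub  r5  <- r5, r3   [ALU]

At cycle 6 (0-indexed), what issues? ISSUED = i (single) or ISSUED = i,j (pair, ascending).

ISSUED = 8,9

0. mul @i0  | RAW r6
1. and/ld @i1,i2  | 2-wide
2. st/beq @i3,i4  | 2-wide
3. mul @i5  | no-port MUL/MUL
4. mul @i6  | no-port MUL/MUL
5. mul @i7  | RAW r4
6. and/sub @i8,i9  | 2-wide
7. mulh @i10  | RAW r3
8. sub @i11  | tail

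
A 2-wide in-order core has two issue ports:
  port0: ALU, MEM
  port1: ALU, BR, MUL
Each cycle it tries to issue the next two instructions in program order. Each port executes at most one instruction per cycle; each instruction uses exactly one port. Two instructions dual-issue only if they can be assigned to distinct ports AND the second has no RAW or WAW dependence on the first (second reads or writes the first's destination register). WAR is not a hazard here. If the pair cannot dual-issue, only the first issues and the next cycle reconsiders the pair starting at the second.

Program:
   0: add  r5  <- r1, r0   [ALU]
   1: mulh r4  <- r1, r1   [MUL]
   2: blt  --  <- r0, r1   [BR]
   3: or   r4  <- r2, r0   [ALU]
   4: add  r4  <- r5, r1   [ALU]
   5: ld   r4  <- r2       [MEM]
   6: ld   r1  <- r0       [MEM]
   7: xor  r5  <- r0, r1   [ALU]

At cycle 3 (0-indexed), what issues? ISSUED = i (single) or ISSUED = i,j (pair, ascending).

c0: i0,i1 add mulh  pair
c1: i2,i3 blt or  pair
c2: i4 add  WAW r4
c3: i5 ld  no-port MEM/MEM
c4: i6 ld  RAW r1
c5: i7 xor  tail

ISSUED = 5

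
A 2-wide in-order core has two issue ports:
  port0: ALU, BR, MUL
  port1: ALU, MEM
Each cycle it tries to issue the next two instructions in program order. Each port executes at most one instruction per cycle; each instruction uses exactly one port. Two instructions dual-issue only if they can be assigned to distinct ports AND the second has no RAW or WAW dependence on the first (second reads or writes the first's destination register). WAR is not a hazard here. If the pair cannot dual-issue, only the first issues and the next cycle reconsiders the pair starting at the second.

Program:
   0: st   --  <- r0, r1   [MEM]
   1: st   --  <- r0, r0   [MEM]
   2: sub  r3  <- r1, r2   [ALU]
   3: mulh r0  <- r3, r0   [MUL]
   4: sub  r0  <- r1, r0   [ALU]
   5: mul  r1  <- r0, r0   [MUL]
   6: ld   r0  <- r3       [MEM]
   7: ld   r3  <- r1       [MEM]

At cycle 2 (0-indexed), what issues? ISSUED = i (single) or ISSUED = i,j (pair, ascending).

  cy0 -> i0 (st) no-port MEM/MEM
  cy1 -> i1&i2 (st sub) 2-wide
  cy2 -> i3 (mulh) RAW+WAW r0
  cy3 -> i4 (sub) RAW r0
  cy4 -> i5&i6 (mul ld) 2-wide
  cy5 -> i7 (ld) tail

ISSUED = 3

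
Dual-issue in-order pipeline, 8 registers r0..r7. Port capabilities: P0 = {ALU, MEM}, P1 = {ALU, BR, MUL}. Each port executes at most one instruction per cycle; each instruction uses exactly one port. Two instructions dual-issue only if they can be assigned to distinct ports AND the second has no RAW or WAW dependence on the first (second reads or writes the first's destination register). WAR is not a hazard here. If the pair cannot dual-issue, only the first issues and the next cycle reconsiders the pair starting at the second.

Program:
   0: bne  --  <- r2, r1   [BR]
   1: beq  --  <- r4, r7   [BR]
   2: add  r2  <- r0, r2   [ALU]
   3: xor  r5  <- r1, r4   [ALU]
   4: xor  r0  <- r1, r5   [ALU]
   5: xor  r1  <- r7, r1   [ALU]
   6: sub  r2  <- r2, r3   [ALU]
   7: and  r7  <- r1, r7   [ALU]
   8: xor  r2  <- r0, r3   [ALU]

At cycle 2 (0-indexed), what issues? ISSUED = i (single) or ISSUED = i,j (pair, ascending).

  cy0 -> i0 (bne) no-port BR/BR
  cy1 -> i1,i2 (beq add) pair
  cy2 -> i3 (xor) RAW r5
  cy3 -> i4,i5 (xor xor) pair
  cy4 -> i6,i7 (sub and) pair
  cy5 -> i8 (xor) tail

ISSUED = 3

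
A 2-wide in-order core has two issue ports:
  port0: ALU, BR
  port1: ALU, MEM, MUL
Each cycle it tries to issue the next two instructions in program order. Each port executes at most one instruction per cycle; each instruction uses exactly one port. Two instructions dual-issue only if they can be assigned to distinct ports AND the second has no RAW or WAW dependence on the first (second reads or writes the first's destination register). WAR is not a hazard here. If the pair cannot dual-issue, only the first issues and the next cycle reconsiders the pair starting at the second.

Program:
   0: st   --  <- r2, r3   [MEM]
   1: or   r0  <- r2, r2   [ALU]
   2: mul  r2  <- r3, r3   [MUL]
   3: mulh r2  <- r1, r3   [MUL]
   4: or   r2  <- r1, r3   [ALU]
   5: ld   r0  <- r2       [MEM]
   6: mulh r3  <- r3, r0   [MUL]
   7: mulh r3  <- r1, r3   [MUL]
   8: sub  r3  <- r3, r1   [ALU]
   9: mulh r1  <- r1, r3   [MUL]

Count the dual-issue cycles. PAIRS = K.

[0] i0+i1  st.MEM+or.ALU  -- pair
[1] i2  mul.MUL  -- no-port MUL/MUL
[2] i3  mulh.MUL  -- WAW r2
[3] i4  or.ALU  -- RAW r2
[4] i5  ld.MEM  -- no-port MEM/MUL
[5] i6  mulh.MUL  -- no-port MUL/MUL
[6] i7  mulh.MUL  -- RAW+WAW r3
[7] i8  sub.ALU  -- RAW r3
[8] i9  mulh.MUL  -- tail

PAIRS = 1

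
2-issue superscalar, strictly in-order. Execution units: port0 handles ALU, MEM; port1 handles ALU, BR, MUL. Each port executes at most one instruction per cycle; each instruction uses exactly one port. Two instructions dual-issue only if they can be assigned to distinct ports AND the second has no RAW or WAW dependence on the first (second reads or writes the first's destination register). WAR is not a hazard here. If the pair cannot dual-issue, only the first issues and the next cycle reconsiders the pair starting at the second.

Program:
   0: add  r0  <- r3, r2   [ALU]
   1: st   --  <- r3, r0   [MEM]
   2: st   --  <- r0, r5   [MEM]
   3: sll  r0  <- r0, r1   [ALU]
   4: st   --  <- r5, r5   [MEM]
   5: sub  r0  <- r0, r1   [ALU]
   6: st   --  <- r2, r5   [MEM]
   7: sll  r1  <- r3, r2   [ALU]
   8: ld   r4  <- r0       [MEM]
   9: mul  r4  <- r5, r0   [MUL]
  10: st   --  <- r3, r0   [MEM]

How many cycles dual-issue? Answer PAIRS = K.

PAIRS = 4

t=0 i0:add.ALU ; RAW r0
t=1 i1:st.MEM ; no-port MEM/MEM
t=2 i2&i3:st.MEM/sll.ALU ; 2-wide
t=3 i4&i5:st.MEM/sub.ALU ; 2-wide
t=4 i6&i7:st.MEM/sll.ALU ; 2-wide
t=5 i8:ld.MEM ; WAW r4
t=6 i9&i10:mul.MUL/st.MEM ; 2-wide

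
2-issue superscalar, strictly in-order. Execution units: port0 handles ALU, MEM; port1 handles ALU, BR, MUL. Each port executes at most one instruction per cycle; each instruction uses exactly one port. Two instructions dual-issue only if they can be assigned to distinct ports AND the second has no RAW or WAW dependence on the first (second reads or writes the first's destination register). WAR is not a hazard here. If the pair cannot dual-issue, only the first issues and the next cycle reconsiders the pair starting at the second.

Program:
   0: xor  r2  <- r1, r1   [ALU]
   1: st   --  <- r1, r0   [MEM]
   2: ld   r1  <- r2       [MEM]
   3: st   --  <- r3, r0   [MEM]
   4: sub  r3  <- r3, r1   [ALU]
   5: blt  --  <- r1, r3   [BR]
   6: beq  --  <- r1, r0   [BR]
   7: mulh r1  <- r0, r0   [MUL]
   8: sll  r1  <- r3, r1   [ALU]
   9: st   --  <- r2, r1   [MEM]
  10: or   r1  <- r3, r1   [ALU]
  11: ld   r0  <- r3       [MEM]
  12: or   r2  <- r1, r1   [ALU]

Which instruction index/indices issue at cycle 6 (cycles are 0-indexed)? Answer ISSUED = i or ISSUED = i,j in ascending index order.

ISSUED = 8

  cy0 -> i0,i1 (xor/st) pair
  cy1 -> i2 (ld) no-port MEM/MEM
  cy2 -> i3,i4 (st/sub) pair
  cy3 -> i5 (blt) no-port BR/BR
  cy4 -> i6 (beq) no-port BR/MUL
  cy5 -> i7 (mulh) RAW+WAW r1
  cy6 -> i8 (sll) RAW r1
  cy7 -> i9,i10 (st/or) pair
  cy8 -> i11,i12 (ld/or) pair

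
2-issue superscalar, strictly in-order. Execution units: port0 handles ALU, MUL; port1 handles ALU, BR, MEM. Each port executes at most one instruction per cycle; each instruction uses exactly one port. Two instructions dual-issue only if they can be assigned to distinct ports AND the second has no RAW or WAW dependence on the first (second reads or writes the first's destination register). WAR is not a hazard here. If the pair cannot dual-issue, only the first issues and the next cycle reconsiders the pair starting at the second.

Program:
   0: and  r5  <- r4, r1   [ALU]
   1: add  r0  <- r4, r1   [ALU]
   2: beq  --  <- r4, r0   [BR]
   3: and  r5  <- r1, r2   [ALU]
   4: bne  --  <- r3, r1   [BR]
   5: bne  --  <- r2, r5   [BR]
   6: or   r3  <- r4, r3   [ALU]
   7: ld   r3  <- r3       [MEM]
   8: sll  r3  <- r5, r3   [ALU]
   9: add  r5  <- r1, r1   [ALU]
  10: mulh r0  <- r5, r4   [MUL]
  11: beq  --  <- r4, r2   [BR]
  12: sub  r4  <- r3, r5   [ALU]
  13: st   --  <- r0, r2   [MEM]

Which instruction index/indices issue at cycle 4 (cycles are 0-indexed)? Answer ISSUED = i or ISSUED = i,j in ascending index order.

#0 head=0: and.ALU+add.ALU i0&i1 pair
#1 head=2: beq.BR+and.ALU i2&i3 pair
#2 head=4: bne.BR i4 no-port BR/BR
#3 head=5: bne.BR+or.ALU i5&i6 pair
#4 head=7: ld.MEM i7 RAW+WAW r3
#5 head=8: sll.ALU+add.ALU i8&i9 pair
#6 head=10: mulh.MUL+beq.BR i10&i11 pair
#7 head=12: sub.ALU+st.MEM i12&i13 pair

ISSUED = 7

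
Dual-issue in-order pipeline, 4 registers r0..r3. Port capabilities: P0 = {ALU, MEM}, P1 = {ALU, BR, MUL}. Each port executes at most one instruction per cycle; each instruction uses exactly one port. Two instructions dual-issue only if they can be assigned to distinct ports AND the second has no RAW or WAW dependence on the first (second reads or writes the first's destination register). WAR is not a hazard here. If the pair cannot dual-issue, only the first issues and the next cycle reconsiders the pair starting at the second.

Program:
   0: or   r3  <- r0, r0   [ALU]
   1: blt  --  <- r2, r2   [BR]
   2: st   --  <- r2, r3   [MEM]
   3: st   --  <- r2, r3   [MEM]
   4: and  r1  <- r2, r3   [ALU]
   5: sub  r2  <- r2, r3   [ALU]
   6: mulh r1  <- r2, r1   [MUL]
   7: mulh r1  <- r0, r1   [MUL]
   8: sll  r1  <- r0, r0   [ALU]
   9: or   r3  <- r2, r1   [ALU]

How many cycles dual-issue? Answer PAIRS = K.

  cy0 -> i0/i1 (or.ALU blt.BR) dual
  cy1 -> i2 (st.MEM) no-port MEM/MEM
  cy2 -> i3/i4 (st.MEM and.ALU) dual
  cy3 -> i5 (sub.ALU) RAW r2
  cy4 -> i6 (mulh.MUL) no-port MUL/MUL
  cy5 -> i7 (mulh.MUL) WAW r1
  cy6 -> i8 (sll.ALU) RAW r1
  cy7 -> i9 (or.ALU) tail

PAIRS = 2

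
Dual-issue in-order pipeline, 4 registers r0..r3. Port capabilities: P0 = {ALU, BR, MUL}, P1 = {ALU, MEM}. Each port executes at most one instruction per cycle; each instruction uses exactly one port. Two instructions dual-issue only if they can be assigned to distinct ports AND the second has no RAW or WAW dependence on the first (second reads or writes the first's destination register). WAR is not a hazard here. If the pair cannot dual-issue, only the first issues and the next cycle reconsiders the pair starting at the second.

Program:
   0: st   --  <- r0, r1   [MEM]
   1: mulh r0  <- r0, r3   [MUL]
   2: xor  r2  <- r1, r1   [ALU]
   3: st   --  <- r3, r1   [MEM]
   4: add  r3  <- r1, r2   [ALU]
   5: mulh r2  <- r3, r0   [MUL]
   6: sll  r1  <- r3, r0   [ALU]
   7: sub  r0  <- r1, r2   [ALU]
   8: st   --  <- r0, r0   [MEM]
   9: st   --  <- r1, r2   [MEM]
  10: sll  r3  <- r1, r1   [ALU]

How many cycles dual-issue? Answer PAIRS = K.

0. st/mulh @i0,i1  | dual
1. xor/st @i2,i3  | dual
2. add @i4  | RAW r3
3. mulh/sll @i5,i6  | dual
4. sub @i7  | RAW r0
5. st @i8  | no-port MEM/MEM
6. st/sll @i9,i10  | dual

PAIRS = 4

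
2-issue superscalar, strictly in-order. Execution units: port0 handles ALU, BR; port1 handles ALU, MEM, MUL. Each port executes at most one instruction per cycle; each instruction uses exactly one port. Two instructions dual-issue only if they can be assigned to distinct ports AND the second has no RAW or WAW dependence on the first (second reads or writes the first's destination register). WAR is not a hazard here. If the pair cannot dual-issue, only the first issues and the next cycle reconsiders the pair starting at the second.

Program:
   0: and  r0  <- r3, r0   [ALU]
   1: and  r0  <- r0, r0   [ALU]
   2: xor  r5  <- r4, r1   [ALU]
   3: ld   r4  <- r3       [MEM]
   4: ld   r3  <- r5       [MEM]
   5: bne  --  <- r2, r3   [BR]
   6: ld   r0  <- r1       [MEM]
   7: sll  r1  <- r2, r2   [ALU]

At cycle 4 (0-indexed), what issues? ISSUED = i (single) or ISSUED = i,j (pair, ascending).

0. and @i0  | RAW+WAW r0
1. and xor @i1,i2  | 2-wide
2. ld @i3  | no-port MEM/MEM
3. ld @i4  | RAW r3
4. bne ld @i5,i6  | 2-wide
5. sll @i7  | tail

ISSUED = 5,6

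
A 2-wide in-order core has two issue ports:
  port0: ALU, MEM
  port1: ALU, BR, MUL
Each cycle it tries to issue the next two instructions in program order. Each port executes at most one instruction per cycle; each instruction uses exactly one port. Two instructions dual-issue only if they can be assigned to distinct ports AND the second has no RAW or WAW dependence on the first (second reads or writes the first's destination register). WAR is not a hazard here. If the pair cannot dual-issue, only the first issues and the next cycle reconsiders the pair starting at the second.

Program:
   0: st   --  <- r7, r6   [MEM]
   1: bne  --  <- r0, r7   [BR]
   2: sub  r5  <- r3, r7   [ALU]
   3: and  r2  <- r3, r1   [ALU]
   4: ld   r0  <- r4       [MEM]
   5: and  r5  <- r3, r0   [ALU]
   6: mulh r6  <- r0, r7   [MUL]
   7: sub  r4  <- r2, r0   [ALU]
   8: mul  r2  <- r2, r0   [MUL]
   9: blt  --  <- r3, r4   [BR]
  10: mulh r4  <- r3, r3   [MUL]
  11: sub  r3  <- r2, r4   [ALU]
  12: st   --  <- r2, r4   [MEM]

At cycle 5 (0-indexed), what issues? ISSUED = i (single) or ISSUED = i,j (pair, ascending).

ISSUED = 9

0. st.MEM/bne.BR @i0,i1  | dual
1. sub.ALU/and.ALU @i2,i3  | dual
2. ld.MEM @i4  | RAW r0
3. and.ALU/mulh.MUL @i5,i6  | dual
4. sub.ALU/mul.MUL @i7,i8  | dual
5. blt.BR @i9  | no-port BR/MUL
6. mulh.MUL @i10  | RAW r4
7. sub.ALU/st.MEM @i11,i12  | dual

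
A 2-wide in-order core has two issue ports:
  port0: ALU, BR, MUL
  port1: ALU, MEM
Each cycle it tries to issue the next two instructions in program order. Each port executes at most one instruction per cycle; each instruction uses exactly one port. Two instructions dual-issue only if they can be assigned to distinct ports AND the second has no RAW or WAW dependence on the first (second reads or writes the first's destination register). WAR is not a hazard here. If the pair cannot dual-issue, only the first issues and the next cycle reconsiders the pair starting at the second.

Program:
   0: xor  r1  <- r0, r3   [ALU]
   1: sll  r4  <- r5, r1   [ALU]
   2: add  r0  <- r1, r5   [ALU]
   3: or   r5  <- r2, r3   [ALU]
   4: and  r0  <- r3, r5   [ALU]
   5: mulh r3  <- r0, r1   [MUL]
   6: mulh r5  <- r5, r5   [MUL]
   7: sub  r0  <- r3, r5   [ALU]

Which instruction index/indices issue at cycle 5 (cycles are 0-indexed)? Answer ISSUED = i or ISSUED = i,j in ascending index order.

ISSUED = 6

t=0 i0:xor ; RAW r1
t=1 i1/i2:sll/add ; dual
t=2 i3:or ; RAW r5
t=3 i4:and ; RAW r0
t=4 i5:mulh ; no-port MUL/MUL
t=5 i6:mulh ; RAW r5
t=6 i7:sub ; tail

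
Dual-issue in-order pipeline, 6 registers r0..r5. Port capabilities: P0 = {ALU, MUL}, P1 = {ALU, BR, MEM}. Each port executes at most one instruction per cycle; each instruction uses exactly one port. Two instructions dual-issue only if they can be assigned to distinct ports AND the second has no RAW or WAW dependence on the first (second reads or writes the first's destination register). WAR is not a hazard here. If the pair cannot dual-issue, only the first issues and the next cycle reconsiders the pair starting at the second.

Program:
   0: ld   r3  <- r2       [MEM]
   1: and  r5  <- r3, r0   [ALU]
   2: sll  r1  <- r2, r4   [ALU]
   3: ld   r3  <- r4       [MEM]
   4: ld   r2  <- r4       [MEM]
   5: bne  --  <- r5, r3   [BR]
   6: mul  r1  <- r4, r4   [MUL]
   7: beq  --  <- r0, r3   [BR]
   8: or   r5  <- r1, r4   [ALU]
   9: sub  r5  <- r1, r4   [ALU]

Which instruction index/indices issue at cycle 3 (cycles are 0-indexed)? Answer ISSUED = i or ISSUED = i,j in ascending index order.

ISSUED = 4

#0 head=0: ld.MEM i0 RAW r3
#1 head=1: and.ALU+sll.ALU i1,i2 pair
#2 head=3: ld.MEM i3 no-port MEM/MEM
#3 head=4: ld.MEM i4 no-port MEM/BR
#4 head=5: bne.BR+mul.MUL i5,i6 pair
#5 head=7: beq.BR+or.ALU i7,i8 pair
#6 head=9: sub.ALU i9 tail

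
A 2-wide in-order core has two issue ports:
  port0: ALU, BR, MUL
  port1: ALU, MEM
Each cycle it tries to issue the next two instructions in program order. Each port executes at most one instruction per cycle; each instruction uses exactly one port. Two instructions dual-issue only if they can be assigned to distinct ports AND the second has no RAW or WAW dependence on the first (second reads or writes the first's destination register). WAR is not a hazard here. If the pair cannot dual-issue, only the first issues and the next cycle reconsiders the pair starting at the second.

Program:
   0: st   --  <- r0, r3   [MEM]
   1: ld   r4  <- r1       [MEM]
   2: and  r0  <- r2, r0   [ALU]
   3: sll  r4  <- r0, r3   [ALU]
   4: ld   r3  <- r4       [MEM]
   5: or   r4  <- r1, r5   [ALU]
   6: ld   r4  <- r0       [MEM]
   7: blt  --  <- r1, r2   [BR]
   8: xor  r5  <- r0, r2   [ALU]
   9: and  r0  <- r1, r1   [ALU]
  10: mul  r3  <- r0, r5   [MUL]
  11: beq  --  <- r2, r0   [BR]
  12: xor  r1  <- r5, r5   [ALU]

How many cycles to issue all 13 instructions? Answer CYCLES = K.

  cy0 -> i0 (st.MEM) no-port MEM/MEM
  cy1 -> i1+i2 (ld.MEM/and.ALU) dual
  cy2 -> i3 (sll.ALU) RAW r4
  cy3 -> i4+i5 (ld.MEM/or.ALU) dual
  cy4 -> i6+i7 (ld.MEM/blt.BR) dual
  cy5 -> i8+i9 (xor.ALU/and.ALU) dual
  cy6 -> i10 (mul.MUL) no-port MUL/BR
  cy7 -> i11+i12 (beq.BR/xor.ALU) dual

CYCLES = 8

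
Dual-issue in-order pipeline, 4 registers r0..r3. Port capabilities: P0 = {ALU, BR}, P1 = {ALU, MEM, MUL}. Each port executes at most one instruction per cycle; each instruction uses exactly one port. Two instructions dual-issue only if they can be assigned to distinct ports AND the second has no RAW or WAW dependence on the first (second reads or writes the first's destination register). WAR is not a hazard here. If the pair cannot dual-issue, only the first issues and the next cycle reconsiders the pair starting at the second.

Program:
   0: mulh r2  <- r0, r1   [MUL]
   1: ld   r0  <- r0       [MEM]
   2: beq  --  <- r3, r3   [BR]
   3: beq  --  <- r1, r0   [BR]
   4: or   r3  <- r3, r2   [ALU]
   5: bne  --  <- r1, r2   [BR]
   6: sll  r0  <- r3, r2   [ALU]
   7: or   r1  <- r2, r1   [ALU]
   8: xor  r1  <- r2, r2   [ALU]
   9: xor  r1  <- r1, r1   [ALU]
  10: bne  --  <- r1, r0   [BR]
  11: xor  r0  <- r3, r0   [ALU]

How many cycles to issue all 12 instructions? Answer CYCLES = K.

CYCLES = 8

  cy0 -> i0 (mulh.MUL) no-port MUL/MEM
  cy1 -> i1/i2 (ld.MEM;beq.BR) dual
  cy2 -> i3/i4 (beq.BR;or.ALU) dual
  cy3 -> i5/i6 (bne.BR;sll.ALU) dual
  cy4 -> i7 (or.ALU) WAW r1
  cy5 -> i8 (xor.ALU) RAW+WAW r1
  cy6 -> i9 (xor.ALU) RAW r1
  cy7 -> i10/i11 (bne.BR;xor.ALU) dual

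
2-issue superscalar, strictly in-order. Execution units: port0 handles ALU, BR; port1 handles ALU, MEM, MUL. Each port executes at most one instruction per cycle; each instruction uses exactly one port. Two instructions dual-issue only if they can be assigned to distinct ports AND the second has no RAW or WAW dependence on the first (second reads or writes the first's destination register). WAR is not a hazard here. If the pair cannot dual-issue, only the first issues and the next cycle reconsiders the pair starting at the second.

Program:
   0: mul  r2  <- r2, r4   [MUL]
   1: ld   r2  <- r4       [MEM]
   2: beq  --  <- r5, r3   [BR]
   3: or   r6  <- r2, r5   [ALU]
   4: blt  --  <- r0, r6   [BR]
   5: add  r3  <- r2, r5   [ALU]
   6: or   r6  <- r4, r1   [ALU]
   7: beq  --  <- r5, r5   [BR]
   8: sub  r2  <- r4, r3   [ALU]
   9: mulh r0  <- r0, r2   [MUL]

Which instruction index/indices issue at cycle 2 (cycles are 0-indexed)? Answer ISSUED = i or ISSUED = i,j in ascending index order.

ISSUED = 3

0. mul.MUL @i0  | no-port MUL/MEM
1. ld.MEM/beq.BR @i1+i2  | 2-wide
2. or.ALU @i3  | RAW r6
3. blt.BR/add.ALU @i4+i5  | 2-wide
4. or.ALU/beq.BR @i6+i7  | 2-wide
5. sub.ALU @i8  | RAW r2
6. mulh.MUL @i9  | tail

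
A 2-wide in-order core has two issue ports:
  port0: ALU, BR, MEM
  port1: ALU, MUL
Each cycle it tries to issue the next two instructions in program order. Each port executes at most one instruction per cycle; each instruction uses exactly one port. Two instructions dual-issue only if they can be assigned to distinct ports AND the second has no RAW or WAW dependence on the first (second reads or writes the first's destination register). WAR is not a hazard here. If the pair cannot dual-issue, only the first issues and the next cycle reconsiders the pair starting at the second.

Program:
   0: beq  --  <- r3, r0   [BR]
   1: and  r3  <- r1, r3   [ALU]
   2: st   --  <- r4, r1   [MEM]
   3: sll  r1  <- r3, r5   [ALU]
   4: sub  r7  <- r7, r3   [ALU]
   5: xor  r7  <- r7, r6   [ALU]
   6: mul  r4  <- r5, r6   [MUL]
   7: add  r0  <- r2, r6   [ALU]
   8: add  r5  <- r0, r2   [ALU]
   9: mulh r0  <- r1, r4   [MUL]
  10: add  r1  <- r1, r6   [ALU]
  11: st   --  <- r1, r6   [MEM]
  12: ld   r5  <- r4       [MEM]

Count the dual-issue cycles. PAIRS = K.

c0: i0&i1 beq.BR/and.ALU  pair
c1: i2&i3 st.MEM/sll.ALU  pair
c2: i4 sub.ALU  RAW+WAW r7
c3: i5&i6 xor.ALU/mul.MUL  pair
c4: i7 add.ALU  RAW r0
c5: i8&i9 add.ALU/mulh.MUL  pair
c6: i10 add.ALU  RAW r1
c7: i11 st.MEM  no-port MEM/MEM
c8: i12 ld.MEM  tail

PAIRS = 4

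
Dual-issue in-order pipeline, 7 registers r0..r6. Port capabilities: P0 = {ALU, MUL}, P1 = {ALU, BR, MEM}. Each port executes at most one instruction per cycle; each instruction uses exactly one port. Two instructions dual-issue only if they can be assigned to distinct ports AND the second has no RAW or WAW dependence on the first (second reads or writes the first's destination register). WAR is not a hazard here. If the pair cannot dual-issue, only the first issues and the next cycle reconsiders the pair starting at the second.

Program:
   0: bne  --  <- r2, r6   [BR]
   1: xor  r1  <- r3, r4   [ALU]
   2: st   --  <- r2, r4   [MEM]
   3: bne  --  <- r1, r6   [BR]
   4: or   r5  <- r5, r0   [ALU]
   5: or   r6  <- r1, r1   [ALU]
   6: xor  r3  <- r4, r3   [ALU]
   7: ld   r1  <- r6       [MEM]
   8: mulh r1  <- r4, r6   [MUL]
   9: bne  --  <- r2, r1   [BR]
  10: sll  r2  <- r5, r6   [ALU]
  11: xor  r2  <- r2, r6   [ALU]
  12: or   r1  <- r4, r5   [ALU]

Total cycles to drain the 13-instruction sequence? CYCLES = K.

CYCLES = 8

  cy0 -> i0&i1 (bne;xor) 2-wide
  cy1 -> i2 (st) no-port MEM/BR
  cy2 -> i3&i4 (bne;or) 2-wide
  cy3 -> i5&i6 (or;xor) 2-wide
  cy4 -> i7 (ld) WAW r1
  cy5 -> i8 (mulh) RAW r1
  cy6 -> i9&i10 (bne;sll) 2-wide
  cy7 -> i11&i12 (xor;or) 2-wide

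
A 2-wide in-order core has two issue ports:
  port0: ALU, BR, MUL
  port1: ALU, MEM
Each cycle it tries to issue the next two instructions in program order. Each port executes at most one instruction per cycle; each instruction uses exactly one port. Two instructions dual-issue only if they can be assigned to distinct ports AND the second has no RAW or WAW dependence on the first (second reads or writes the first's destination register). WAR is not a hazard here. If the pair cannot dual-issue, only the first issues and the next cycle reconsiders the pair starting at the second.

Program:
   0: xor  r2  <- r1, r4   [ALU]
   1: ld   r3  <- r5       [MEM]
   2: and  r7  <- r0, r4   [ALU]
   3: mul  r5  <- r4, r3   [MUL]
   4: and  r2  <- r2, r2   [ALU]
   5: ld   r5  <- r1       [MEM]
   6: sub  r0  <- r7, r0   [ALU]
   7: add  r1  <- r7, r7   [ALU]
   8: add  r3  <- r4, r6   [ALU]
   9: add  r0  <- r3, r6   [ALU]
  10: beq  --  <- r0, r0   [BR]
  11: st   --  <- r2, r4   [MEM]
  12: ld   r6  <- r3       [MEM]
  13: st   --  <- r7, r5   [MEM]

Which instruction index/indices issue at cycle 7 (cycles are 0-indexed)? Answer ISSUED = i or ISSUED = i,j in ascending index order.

c0: i0,i1 xor;ld  2-wide
c1: i2,i3 and;mul  2-wide
c2: i4,i5 and;ld  2-wide
c3: i6,i7 sub;add  2-wide
c4: i8 add  RAW r3
c5: i9 add  RAW r0
c6: i10,i11 beq;st  2-wide
c7: i12 ld  no-port MEM/MEM
c8: i13 st  tail

ISSUED = 12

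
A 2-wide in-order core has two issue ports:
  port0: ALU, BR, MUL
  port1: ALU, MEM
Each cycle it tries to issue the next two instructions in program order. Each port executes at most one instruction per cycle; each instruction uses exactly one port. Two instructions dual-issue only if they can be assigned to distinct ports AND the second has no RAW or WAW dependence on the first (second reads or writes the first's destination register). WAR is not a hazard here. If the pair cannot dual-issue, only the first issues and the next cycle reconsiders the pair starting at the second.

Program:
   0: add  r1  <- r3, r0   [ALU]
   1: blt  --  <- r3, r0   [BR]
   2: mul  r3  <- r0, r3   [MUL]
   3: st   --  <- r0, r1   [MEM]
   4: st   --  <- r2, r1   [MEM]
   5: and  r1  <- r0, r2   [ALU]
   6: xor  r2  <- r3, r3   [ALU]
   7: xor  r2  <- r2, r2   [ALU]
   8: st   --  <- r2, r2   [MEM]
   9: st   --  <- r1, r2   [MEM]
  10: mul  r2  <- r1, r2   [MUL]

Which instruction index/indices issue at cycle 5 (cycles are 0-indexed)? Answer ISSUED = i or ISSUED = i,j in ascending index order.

ISSUED = 8

0. add+blt @i0/i1  | 2-wide
1. mul+st @i2/i3  | 2-wide
2. st+and @i4/i5  | 2-wide
3. xor @i6  | RAW+WAW r2
4. xor @i7  | RAW r2
5. st @i8  | no-port MEM/MEM
6. st+mul @i9/i10  | 2-wide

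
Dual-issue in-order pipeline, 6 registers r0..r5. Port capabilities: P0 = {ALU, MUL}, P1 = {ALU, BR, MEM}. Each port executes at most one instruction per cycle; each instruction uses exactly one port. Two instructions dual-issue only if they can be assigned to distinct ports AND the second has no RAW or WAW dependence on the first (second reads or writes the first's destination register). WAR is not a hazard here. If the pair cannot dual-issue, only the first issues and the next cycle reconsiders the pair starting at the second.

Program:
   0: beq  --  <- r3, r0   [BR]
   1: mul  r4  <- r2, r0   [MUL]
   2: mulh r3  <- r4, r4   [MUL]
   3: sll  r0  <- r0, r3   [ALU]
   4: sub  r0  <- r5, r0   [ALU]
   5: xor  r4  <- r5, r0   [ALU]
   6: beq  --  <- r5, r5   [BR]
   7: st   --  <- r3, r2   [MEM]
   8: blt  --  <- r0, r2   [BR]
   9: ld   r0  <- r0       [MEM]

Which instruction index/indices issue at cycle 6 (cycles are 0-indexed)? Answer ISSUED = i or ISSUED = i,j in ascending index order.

t=0 i0+i1:beq;mul ; pair
t=1 i2:mulh ; RAW r3
t=2 i3:sll ; RAW+WAW r0
t=3 i4:sub ; RAW r0
t=4 i5+i6:xor;beq ; pair
t=5 i7:st ; no-port MEM/BR
t=6 i8:blt ; no-port BR/MEM
t=7 i9:ld ; tail

ISSUED = 8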